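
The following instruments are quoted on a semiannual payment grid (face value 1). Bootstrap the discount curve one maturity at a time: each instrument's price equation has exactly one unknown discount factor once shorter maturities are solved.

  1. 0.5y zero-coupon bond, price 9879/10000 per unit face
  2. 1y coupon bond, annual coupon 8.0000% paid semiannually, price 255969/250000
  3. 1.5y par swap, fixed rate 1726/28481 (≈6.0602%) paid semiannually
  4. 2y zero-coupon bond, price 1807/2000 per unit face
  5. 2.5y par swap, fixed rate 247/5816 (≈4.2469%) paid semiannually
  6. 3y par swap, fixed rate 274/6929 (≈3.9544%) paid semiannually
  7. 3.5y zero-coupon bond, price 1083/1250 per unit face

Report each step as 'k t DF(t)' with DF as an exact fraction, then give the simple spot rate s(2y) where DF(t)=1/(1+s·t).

1 1/2 9879/10000
2 1 1893/2000
3 3/2 9137/10000
4 2 1807/2000
5 5/2 2253/2500
6 3 1113/1250
7 7/2 1083/1250
s(2y) = (1/(1807/2000) − 1)/(2) = 193/3614 ≈ 5.3403%

step 1 [0.5y] zero: DF = P = 9879/10000 ≈ 0.987900
step 2 [1y] bond c/2=1/25: DF=(255969/250000 − 1/25·(0.987900))/(1+1/25) = 1893/2000 ≈ 0.946500
step 3 [1.5y] swap r/2=863/28481: DF=(1 − 863/28481·(0.987900+0.946500))/(1+863/28481) = 9137/10000 ≈ 0.913700
step 4 [2y] zero: DF = P = 1807/2000 ≈ 0.903500
step 5 [2.5y] swap r/2=247/11632: DF=(1 − 247/11632·(0.987900+0.946500+0.913700+0.903500))/(1+247/11632) = 2253/2500 ≈ 0.901200
step 6 [3y] swap r/2=137/6929: DF=(1 − 137/6929·(0.987900+0.946500+0.913700+0.903500+0.901200))/(1+137/6929) = 1113/1250 ≈ 0.890400
step 7 [3.5y] zero: DF = P = 1083/1250 ≈ 0.866400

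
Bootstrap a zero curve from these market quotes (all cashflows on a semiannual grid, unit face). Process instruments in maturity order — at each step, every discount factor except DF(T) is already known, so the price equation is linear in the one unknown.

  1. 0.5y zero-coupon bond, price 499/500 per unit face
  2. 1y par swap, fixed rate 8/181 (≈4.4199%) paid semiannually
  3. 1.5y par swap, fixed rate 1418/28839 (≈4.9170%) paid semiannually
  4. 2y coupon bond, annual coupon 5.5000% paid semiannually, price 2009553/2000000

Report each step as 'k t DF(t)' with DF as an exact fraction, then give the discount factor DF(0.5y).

1 1/2 499/500
2 1 598/625
3 3/2 9291/10000
4 2 9007/10000
DF(0.5y) = 499/500 ≈ 0.998000

step 1 [0.5y] zero: DF = P = 499/500 ≈ 0.998000
step 2 [1y] swap r/2=4/181: DF=(1 − 4/181·(0.998000))/(1+4/181) = 598/625 ≈ 0.956800
step 3 [1.5y] swap r/2=709/28839: DF=(1 − 709/28839·(0.998000+0.956800))/(1+709/28839) = 9291/10000 ≈ 0.929100
step 4 [2y] bond c/2=11/400: DF=(2009553/2000000 − 11/400·(0.998000+0.956800+0.929100))/(1+11/400) = 9007/10000 ≈ 0.900700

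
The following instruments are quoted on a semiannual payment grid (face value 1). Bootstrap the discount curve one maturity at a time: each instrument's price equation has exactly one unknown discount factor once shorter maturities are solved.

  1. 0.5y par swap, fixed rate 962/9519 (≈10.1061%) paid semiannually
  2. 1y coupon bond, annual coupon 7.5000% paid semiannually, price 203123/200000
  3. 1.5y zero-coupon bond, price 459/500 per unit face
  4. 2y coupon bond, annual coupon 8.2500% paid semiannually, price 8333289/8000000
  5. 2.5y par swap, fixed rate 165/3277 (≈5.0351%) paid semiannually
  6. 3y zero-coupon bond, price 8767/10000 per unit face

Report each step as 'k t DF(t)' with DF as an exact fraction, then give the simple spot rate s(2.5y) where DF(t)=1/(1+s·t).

1 1/2 9519/10000
2 1 1889/2000
3 3/2 459/500
4 2 8889/10000
5 5/2 1769/2000
6 3 8767/10000
s(2.5y) = (1/(1769/2000) − 1)/(5/2) = 462/8845 ≈ 5.2233%

step 1 [0.5y] swap r/2=481/9519: DF=(1 − 481/9519·(0))/(1+481/9519) = 9519/10000 ≈ 0.951900
step 2 [1y] bond c/2=3/80: DF=(203123/200000 − 3/80·(0.951900))/(1+3/80) = 1889/2000 ≈ 0.944500
step 3 [1.5y] zero: DF = P = 459/500 ≈ 0.918000
step 4 [2y] bond c/2=33/800: DF=(8333289/8000000 − 33/800·(0.951900+0.944500+0.918000))/(1+33/800) = 8889/10000 ≈ 0.888900
step 5 [2.5y] swap r/2=165/6554: DF=(1 − 165/6554·(0.951900+0.944500+0.918000+0.888900))/(1+165/6554) = 1769/2000 ≈ 0.884500
step 6 [3y] zero: DF = P = 8767/10000 ≈ 0.876700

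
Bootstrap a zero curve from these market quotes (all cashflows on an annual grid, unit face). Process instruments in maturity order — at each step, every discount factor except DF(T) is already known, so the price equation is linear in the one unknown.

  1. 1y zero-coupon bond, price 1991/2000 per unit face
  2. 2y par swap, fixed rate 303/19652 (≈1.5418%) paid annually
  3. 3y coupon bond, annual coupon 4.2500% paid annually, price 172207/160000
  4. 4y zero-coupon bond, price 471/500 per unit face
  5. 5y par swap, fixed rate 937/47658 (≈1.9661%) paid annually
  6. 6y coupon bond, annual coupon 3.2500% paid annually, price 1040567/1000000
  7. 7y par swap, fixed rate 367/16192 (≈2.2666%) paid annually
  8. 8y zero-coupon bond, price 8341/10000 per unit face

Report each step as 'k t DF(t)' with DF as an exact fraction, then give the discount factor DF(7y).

step 1 [1y] zero: DF = P = 1991/2000 ≈ 0.995500
step 2 [2y] swap r/1=303/19652: DF=(1 − 303/19652·(0.995500))/(1+303/19652) = 9697/10000 ≈ 0.969700
step 3 [3y] bond c/1=17/400: DF=(172207/160000 − 17/400·(0.995500+0.969700))/(1+17/400) = 9523/10000 ≈ 0.952300
step 4 [4y] zero: DF = P = 471/500 ≈ 0.942000
step 5 [5y] swap r/1=937/47658: DF=(1 − 937/47658·(0.995500+0.969700+0.952300+0.942000))/(1+937/47658) = 9063/10000 ≈ 0.906300
step 6 [6y] bond c/1=13/400: DF=(1040567/1000000 − 13/400·(0.995500+0.969700+0.952300+0.942000+0.906300))/(1+13/400) = 4289/5000 ≈ 0.857800
step 7 [7y] swap r/1=367/16192: DF=(1 − 367/16192·(0.995500+0.969700+0.952300+0.942000+0.906300+0.857800))/(1+367/16192) = 2133/2500 ≈ 0.853200
step 8 [8y] zero: DF = P = 8341/10000 ≈ 0.834100

1 1 1991/2000
2 2 9697/10000
3 3 9523/10000
4 4 471/500
5 5 9063/10000
6 6 4289/5000
7 7 2133/2500
8 8 8341/10000
DF(7y) = 2133/2500 ≈ 0.853200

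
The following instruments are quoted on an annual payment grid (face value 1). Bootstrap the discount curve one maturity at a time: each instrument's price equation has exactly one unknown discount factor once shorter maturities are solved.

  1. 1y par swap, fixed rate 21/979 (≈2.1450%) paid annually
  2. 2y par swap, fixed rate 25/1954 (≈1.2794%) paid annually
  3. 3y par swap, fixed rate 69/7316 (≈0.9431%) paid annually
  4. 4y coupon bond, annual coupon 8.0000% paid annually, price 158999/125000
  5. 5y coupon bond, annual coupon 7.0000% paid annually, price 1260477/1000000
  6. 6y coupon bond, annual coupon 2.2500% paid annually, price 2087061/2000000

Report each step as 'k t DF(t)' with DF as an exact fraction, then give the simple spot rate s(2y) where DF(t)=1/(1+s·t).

1 1 979/1000
2 2 39/40
3 3 2431/2500
4 4 961/1000
5 5 9237/10000
6 6 9147/10000
s(2y) = (1/(39/40) − 1)/(2) = 1/78 ≈ 1.2821%

step 1 [1y] swap r/1=21/979: DF=(1 − 21/979·(0))/(1+21/979) = 979/1000 ≈ 0.979000
step 2 [2y] swap r/1=25/1954: DF=(1 − 25/1954·(0.979000))/(1+25/1954) = 39/40 ≈ 0.975000
step 3 [3y] swap r/1=69/7316: DF=(1 − 69/7316·(0.979000+0.975000))/(1+69/7316) = 2431/2500 ≈ 0.972400
step 4 [4y] bond c/1=2/25: DF=(158999/125000 − 2/25·(0.979000+0.975000+0.972400))/(1+2/25) = 961/1000 ≈ 0.961000
step 5 [5y] bond c/1=7/100: DF=(1260477/1000000 − 7/100·(0.979000+0.975000+0.972400+0.961000))/(1+7/100) = 9237/10000 ≈ 0.923700
step 6 [6y] bond c/1=9/400: DF=(2087061/2000000 − 9/400·(0.979000+0.975000+0.972400+0.961000+0.923700))/(1+9/400) = 9147/10000 ≈ 0.914700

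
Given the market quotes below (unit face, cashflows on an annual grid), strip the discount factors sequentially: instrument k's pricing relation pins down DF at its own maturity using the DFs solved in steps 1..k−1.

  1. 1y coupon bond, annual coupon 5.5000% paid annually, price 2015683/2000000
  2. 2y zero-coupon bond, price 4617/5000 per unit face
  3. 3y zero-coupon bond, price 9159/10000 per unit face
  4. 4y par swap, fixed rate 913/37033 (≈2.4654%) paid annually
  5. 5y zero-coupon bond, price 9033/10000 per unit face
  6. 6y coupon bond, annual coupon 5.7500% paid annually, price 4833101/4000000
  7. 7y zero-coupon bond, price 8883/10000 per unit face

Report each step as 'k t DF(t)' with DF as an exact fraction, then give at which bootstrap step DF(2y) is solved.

1 1 9553/10000
2 2 4617/5000
3 3 9159/10000
4 4 9087/10000
5 5 9033/10000
6 6 8921/10000
7 7 8883/10000
DF(2y) is solved at step 2

step 1 [1y] bond c/1=11/200: DF=(2015683/2000000 − 11/200·(0))/(1+11/200) = 9553/10000 ≈ 0.955300
step 2 [2y] zero: DF = P = 4617/5000 ≈ 0.923400
step 3 [3y] zero: DF = P = 9159/10000 ≈ 0.915900
step 4 [4y] swap r/1=913/37033: DF=(1 − 913/37033·(0.955300+0.923400+0.915900))/(1+913/37033) = 9087/10000 ≈ 0.908700
step 5 [5y] zero: DF = P = 9033/10000 ≈ 0.903300
step 6 [6y] bond c/1=23/400: DF=(4833101/4000000 − 23/400·(0.955300+0.923400+0.915900+0.908700+0.903300))/(1+23/400) = 8921/10000 ≈ 0.892100
step 7 [7y] zero: DF = P = 8883/10000 ≈ 0.888300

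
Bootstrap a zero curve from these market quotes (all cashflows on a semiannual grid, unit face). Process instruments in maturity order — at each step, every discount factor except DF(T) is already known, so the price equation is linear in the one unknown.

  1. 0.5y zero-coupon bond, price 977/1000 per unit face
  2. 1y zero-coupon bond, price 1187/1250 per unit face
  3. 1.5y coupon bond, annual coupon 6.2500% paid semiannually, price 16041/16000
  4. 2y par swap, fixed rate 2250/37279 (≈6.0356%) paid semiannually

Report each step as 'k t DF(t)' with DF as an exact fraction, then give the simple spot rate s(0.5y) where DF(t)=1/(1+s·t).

step 1 [0.5y] zero: DF = P = 977/1000 ≈ 0.977000
step 2 [1y] zero: DF = P = 1187/1250 ≈ 0.949600
step 3 [1.5y] bond c/2=1/32: DF=(16041/16000 − 1/32·(0.977000+0.949600))/(1+1/32) = 4569/5000 ≈ 0.913800
step 4 [2y] swap r/2=1125/37279: DF=(1 − 1125/37279·(0.977000+0.949600+0.913800))/(1+1125/37279) = 71/80 ≈ 0.887500

1 1/2 977/1000
2 1 1187/1250
3 3/2 4569/5000
4 2 71/80
s(0.5y) = (1/(977/1000) − 1)/(1/2) = 46/977 ≈ 4.7083%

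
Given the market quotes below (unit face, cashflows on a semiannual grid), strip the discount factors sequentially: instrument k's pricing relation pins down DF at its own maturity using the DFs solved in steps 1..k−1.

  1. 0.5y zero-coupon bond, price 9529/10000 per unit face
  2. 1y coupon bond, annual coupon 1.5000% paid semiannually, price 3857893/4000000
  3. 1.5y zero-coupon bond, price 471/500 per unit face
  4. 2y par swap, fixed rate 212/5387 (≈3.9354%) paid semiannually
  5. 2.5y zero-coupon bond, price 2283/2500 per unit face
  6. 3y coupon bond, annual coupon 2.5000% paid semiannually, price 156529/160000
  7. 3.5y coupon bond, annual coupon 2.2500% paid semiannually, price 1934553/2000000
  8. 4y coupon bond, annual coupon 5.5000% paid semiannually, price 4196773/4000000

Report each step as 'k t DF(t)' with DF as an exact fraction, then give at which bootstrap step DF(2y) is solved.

step 1 [0.5y] zero: DF = P = 9529/10000 ≈ 0.952900
step 2 [1y] bond c/2=3/400: DF=(3857893/4000000 − 3/400·(0.952900))/(1+3/400) = 4751/5000 ≈ 0.950200
step 3 [1.5y] zero: DF = P = 471/500 ≈ 0.942000
step 4 [2y] swap r/2=106/5387: DF=(1 − 106/5387·(0.952900+0.950200+0.942000))/(1+106/5387) = 4629/5000 ≈ 0.925800
step 5 [2.5y] zero: DF = P = 2283/2500 ≈ 0.913200
step 6 [3y] bond c/2=1/80: DF=(156529/160000 − 1/80·(0.952900+0.950200+0.942000+0.925800+0.913200))/(1+1/80) = 2271/2500 ≈ 0.908400
step 7 [3.5y] bond c/2=9/800: DF=(1934553/2000000 − 9/800·(0.952900+0.950200+0.942000+0.925800+0.913200+0.908400))/(1+9/800) = 8943/10000 ≈ 0.894300
step 8 [4y] bond c/2=11/400: DF=(4196773/4000000 − 11/400·(0.952900+0.950200+0.942000+0.925800+0.913200+0.908400+0.894300))/(1+11/400) = 339/400 ≈ 0.847500

1 1/2 9529/10000
2 1 4751/5000
3 3/2 471/500
4 2 4629/5000
5 5/2 2283/2500
6 3 2271/2500
7 7/2 8943/10000
8 4 339/400
DF(2y) is solved at step 4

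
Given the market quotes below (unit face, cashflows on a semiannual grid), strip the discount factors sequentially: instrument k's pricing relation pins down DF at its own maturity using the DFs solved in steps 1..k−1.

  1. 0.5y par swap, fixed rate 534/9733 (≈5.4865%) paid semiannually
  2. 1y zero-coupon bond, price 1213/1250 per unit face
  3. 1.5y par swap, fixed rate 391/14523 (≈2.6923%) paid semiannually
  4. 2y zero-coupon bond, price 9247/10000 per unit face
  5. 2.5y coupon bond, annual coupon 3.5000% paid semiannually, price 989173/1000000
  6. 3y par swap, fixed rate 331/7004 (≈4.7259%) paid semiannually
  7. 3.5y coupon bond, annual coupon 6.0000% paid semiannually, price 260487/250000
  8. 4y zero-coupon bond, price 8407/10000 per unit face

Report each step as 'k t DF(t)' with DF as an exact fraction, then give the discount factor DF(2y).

step 1 [0.5y] swap r/2=267/9733: DF=(1 − 267/9733·(0))/(1+267/9733) = 9733/10000 ≈ 0.973300
step 2 [1y] zero: DF = P = 1213/1250 ≈ 0.970400
step 3 [1.5y] swap r/2=391/29046: DF=(1 − 391/29046·(0.973300+0.970400))/(1+391/29046) = 9609/10000 ≈ 0.960900
step 4 [2y] zero: DF = P = 9247/10000 ≈ 0.924700
step 5 [2.5y] bond c/2=7/400: DF=(989173/1000000 − 7/400·(0.973300+0.970400+0.960900+0.924700))/(1+7/400) = 9063/10000 ≈ 0.906300
step 6 [3y] swap r/2=331/14008: DF=(1 − 331/14008·(0.973300+0.970400+0.960900+0.924700+0.906300))/(1+331/14008) = 2169/2500 ≈ 0.867600
step 7 [3.5y] bond c/2=3/100: DF=(260487/250000 − 3/100·(0.973300+0.970400+0.960900+0.924700+0.906300+0.867600))/(1+3/100) = 2121/2500 ≈ 0.848400
step 8 [4y] zero: DF = P = 8407/10000 ≈ 0.840700

1 1/2 9733/10000
2 1 1213/1250
3 3/2 9609/10000
4 2 9247/10000
5 5/2 9063/10000
6 3 2169/2500
7 7/2 2121/2500
8 4 8407/10000
DF(2y) = 9247/10000 ≈ 0.924700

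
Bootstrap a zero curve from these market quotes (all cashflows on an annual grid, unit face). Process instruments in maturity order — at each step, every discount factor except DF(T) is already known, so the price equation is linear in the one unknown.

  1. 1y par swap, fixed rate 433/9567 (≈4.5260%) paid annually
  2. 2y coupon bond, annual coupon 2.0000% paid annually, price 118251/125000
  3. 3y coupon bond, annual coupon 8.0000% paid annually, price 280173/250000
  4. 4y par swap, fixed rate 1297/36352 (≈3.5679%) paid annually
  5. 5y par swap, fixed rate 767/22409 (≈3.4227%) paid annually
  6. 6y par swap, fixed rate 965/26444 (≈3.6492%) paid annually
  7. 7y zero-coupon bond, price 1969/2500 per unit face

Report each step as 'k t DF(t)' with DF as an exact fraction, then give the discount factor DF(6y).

step 1 [1y] swap r/1=433/9567: DF=(1 − 433/9567·(0))/(1+433/9567) = 9567/10000 ≈ 0.956700
step 2 [2y] bond c/1=1/50: DF=(118251/125000 − 1/50·(0.956700))/(1+1/50) = 9087/10000 ≈ 0.908700
step 3 [3y] bond c/1=2/25: DF=(280173/250000 − 2/25·(0.956700+0.908700))/(1+2/25) = 1799/2000 ≈ 0.899500
step 4 [4y] swap r/1=1297/36352: DF=(1 − 1297/36352·(0.956700+0.908700+0.899500))/(1+1297/36352) = 8703/10000 ≈ 0.870300
step 5 [5y] swap r/1=767/22409: DF=(1 − 767/22409·(0.956700+0.908700+0.899500+0.870300))/(1+767/22409) = 4233/5000 ≈ 0.846600
step 6 [6y] swap r/1=965/26444: DF=(1 − 965/26444·(0.956700+0.908700+0.899500+0.870300+0.846600))/(1+965/26444) = 807/1000 ≈ 0.807000
step 7 [7y] zero: DF = P = 1969/2500 ≈ 0.787600

1 1 9567/10000
2 2 9087/10000
3 3 1799/2000
4 4 8703/10000
5 5 4233/5000
6 6 807/1000
7 7 1969/2500
DF(6y) = 807/1000 ≈ 0.807000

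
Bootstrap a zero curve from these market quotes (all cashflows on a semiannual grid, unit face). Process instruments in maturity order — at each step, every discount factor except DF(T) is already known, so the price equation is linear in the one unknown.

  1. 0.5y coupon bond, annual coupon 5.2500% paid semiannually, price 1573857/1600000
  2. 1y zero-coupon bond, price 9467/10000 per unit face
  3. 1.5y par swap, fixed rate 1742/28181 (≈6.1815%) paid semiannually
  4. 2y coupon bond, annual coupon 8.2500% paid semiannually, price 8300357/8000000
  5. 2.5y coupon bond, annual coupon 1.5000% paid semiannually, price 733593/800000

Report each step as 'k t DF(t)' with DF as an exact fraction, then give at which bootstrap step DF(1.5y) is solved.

1 1/2 1917/2000
2 1 9467/10000
3 3/2 9129/10000
4 2 553/625
5 5/2 4413/5000
DF(1.5y) is solved at step 3

step 1 [0.5y] bond c/2=21/800: DF=(1573857/1600000 − 21/800·(0))/(1+21/800) = 1917/2000 ≈ 0.958500
step 2 [1y] zero: DF = P = 9467/10000 ≈ 0.946700
step 3 [1.5y] swap r/2=871/28181: DF=(1 − 871/28181·(0.958500+0.946700))/(1+871/28181) = 9129/10000 ≈ 0.912900
step 4 [2y] bond c/2=33/800: DF=(8300357/8000000 − 33/800·(0.958500+0.946700+0.912900))/(1+33/800) = 553/625 ≈ 0.884800
step 5 [2.5y] bond c/2=3/400: DF=(733593/800000 − 3/400·(0.958500+0.946700+0.912900+0.884800))/(1+3/400) = 4413/5000 ≈ 0.882600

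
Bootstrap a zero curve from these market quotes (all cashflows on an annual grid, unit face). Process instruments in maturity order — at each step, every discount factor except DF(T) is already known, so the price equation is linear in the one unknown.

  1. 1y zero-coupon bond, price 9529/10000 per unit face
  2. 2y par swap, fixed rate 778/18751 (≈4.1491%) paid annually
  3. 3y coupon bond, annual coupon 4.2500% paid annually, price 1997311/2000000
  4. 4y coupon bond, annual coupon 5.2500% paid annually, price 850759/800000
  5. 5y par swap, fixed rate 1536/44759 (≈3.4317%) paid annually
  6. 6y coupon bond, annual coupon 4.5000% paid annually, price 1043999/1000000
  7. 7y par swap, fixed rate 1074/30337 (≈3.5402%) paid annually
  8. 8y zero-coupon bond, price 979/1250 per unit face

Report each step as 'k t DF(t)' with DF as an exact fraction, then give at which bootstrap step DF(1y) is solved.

1 1 9529/10000
2 2 4611/5000
3 3 1763/2000
4 4 8729/10000
5 5 529/625
6 6 8063/10000
7 7 1963/2500
8 8 979/1250
DF(1y) is solved at step 1

step 1 [1y] zero: DF = P = 9529/10000 ≈ 0.952900
step 2 [2y] swap r/1=778/18751: DF=(1 − 778/18751·(0.952900))/(1+778/18751) = 4611/5000 ≈ 0.922200
step 3 [3y] bond c/1=17/400: DF=(1997311/2000000 − 17/400·(0.952900+0.922200))/(1+17/400) = 1763/2000 ≈ 0.881500
step 4 [4y] bond c/1=21/400: DF=(850759/800000 − 21/400·(0.952900+0.922200+0.881500))/(1+21/400) = 8729/10000 ≈ 0.872900
step 5 [5y] swap r/1=1536/44759: DF=(1 − 1536/44759·(0.952900+0.922200+0.881500+0.872900))/(1+1536/44759) = 529/625 ≈ 0.846400
step 6 [6y] bond c/1=9/200: DF=(1043999/1000000 − 9/200·(0.952900+0.922200+0.881500+0.872900+0.846400))/(1+9/200) = 8063/10000 ≈ 0.806300
step 7 [7y] swap r/1=1074/30337: DF=(1 − 1074/30337·(0.952900+0.922200+0.881500+0.872900+0.846400+0.806300))/(1+1074/30337) = 1963/2500 ≈ 0.785200
step 8 [8y] zero: DF = P = 979/1250 ≈ 0.783200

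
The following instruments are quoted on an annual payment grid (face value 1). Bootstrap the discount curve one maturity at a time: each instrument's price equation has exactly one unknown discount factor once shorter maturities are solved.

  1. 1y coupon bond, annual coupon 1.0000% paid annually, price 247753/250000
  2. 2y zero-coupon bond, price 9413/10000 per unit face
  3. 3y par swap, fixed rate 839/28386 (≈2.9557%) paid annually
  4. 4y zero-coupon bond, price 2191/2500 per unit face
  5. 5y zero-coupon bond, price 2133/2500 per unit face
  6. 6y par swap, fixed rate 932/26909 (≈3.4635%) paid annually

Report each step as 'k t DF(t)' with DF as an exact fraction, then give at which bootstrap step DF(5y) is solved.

1 1 2453/2500
2 2 9413/10000
3 3 9161/10000
4 4 2191/2500
5 5 2133/2500
6 6 1017/1250
DF(5y) is solved at step 5

step 1 [1y] bond c/1=1/100: DF=(247753/250000 − 1/100·(0))/(1+1/100) = 2453/2500 ≈ 0.981200
step 2 [2y] zero: DF = P = 9413/10000 ≈ 0.941300
step 3 [3y] swap r/1=839/28386: DF=(1 − 839/28386·(0.981200+0.941300))/(1+839/28386) = 9161/10000 ≈ 0.916100
step 4 [4y] zero: DF = P = 2191/2500 ≈ 0.876400
step 5 [5y] zero: DF = P = 2133/2500 ≈ 0.853200
step 6 [6y] swap r/1=932/26909: DF=(1 − 932/26909·(0.981200+0.941300+0.916100+0.876400+0.853200))/(1+932/26909) = 1017/1250 ≈ 0.813600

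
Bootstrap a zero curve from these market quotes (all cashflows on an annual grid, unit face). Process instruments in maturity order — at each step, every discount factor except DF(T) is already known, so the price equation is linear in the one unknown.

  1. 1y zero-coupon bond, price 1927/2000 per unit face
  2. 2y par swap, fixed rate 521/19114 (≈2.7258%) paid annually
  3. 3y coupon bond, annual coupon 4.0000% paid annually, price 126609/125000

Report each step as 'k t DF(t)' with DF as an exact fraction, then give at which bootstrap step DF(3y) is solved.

step 1 [1y] zero: DF = P = 1927/2000 ≈ 0.963500
step 2 [2y] swap r/1=521/19114: DF=(1 − 521/19114·(0.963500))/(1+521/19114) = 9479/10000 ≈ 0.947900
step 3 [3y] bond c/1=1/25: DF=(126609/125000 − 1/25·(0.963500+0.947900))/(1+1/25) = 2251/2500 ≈ 0.900400

1 1 1927/2000
2 2 9479/10000
3 3 2251/2500
DF(3y) is solved at step 3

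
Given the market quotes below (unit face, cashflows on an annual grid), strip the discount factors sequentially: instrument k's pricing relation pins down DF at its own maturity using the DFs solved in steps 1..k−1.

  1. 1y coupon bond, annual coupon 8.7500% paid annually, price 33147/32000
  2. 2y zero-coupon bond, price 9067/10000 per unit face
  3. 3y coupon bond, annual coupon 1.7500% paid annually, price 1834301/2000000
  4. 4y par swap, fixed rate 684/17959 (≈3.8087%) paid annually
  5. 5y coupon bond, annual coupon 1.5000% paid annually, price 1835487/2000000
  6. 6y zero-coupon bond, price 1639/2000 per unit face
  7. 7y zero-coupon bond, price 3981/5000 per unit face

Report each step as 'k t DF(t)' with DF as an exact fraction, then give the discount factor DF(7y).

step 1 [1y] bond c/1=7/80: DF=(33147/32000 − 7/80·(0))/(1+7/80) = 381/400 ≈ 0.952500
step 2 [2y] zero: DF = P = 9067/10000 ≈ 0.906700
step 3 [3y] bond c/1=7/400: DF=(1834301/2000000 − 7/400·(0.952500+0.906700))/(1+7/400) = 4347/5000 ≈ 0.869400
step 4 [4y] swap r/1=684/17959: DF=(1 − 684/17959·(0.952500+0.906700+0.869400))/(1+684/17959) = 1079/1250 ≈ 0.863200
step 5 [5y] bond c/1=3/200: DF=(1835487/2000000 − 3/200·(0.952500+0.906700+0.869400+0.863200))/(1+3/200) = 8511/10000 ≈ 0.851100
step 6 [6y] zero: DF = P = 1639/2000 ≈ 0.819500
step 7 [7y] zero: DF = P = 3981/5000 ≈ 0.796200

1 1 381/400
2 2 9067/10000
3 3 4347/5000
4 4 1079/1250
5 5 8511/10000
6 6 1639/2000
7 7 3981/5000
DF(7y) = 3981/5000 ≈ 0.796200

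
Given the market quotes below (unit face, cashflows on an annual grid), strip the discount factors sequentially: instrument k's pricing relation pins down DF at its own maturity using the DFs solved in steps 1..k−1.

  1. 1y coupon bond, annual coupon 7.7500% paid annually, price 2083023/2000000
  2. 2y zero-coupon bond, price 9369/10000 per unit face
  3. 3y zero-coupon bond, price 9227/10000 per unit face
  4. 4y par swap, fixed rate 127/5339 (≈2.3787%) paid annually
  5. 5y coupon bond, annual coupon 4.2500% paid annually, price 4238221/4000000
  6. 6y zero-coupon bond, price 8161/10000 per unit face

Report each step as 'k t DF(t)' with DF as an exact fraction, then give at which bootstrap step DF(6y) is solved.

1 1 4833/5000
2 2 9369/10000
3 3 9227/10000
4 4 9111/10000
5 5 108/125
6 6 8161/10000
DF(6y) is solved at step 6

step 1 [1y] bond c/1=31/400: DF=(2083023/2000000 − 31/400·(0))/(1+31/400) = 4833/5000 ≈ 0.966600
step 2 [2y] zero: DF = P = 9369/10000 ≈ 0.936900
step 3 [3y] zero: DF = P = 9227/10000 ≈ 0.922700
step 4 [4y] swap r/1=127/5339: DF=(1 − 127/5339·(0.966600+0.936900+0.922700))/(1+127/5339) = 9111/10000 ≈ 0.911100
step 5 [5y] bond c/1=17/400: DF=(4238221/4000000 − 17/400·(0.966600+0.936900+0.922700+0.911100))/(1+17/400) = 108/125 ≈ 0.864000
step 6 [6y] zero: DF = P = 8161/10000 ≈ 0.816100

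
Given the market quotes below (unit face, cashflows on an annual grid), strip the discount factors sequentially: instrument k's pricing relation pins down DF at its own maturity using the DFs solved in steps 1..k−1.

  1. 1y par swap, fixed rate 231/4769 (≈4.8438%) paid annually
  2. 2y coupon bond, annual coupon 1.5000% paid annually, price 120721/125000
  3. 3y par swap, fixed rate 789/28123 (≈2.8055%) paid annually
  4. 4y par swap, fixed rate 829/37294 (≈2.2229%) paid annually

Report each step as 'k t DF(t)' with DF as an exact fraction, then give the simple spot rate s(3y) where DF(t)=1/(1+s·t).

1 1 4769/5000
2 2 4687/5000
3 3 9211/10000
4 4 9171/10000
s(3y) = (1/(9211/10000) − 1)/(3) = 263/9211 ≈ 2.8553%

step 1 [1y] swap r/1=231/4769: DF=(1 − 231/4769·(0))/(1+231/4769) = 4769/5000 ≈ 0.953800
step 2 [2y] bond c/1=3/200: DF=(120721/125000 − 3/200·(0.953800))/(1+3/200) = 4687/5000 ≈ 0.937400
step 3 [3y] swap r/1=789/28123: DF=(1 − 789/28123·(0.953800+0.937400))/(1+789/28123) = 9211/10000 ≈ 0.921100
step 4 [4y] swap r/1=829/37294: DF=(1 − 829/37294·(0.953800+0.937400+0.921100))/(1+829/37294) = 9171/10000 ≈ 0.917100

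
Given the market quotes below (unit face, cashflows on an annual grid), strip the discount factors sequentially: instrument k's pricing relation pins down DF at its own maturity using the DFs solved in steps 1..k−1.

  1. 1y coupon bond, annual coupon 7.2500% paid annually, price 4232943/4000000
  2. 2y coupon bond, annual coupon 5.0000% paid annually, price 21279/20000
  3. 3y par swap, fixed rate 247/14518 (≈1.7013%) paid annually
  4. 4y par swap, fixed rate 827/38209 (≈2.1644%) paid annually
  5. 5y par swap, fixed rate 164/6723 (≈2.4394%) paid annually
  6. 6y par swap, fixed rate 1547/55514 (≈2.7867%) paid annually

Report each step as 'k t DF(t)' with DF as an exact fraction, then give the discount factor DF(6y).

step 1 [1y] bond c/1=29/400: DF=(4232943/4000000 − 29/400·(0))/(1+29/400) = 9867/10000 ≈ 0.986700
step 2 [2y] bond c/1=1/20: DF=(21279/20000 − 1/20·(0.986700))/(1+1/20) = 9663/10000 ≈ 0.966300
step 3 [3y] swap r/1=247/14518: DF=(1 − 247/14518·(0.986700+0.966300))/(1+247/14518) = 4753/5000 ≈ 0.950600
step 4 [4y] swap r/1=827/38209: DF=(1 − 827/38209·(0.986700+0.966300+0.950600))/(1+827/38209) = 9173/10000 ≈ 0.917300
step 5 [5y] swap r/1=164/6723: DF=(1 − 164/6723·(0.986700+0.966300+0.950600+0.917300))/(1+164/6723) = 2213/2500 ≈ 0.885200
step 6 [6y] swap r/1=1547/55514: DF=(1 − 1547/55514·(0.986700+0.966300+0.950600+0.917300+0.885200))/(1+1547/55514) = 8453/10000 ≈ 0.845300

1 1 9867/10000
2 2 9663/10000
3 3 4753/5000
4 4 9173/10000
5 5 2213/2500
6 6 8453/10000
DF(6y) = 8453/10000 ≈ 0.845300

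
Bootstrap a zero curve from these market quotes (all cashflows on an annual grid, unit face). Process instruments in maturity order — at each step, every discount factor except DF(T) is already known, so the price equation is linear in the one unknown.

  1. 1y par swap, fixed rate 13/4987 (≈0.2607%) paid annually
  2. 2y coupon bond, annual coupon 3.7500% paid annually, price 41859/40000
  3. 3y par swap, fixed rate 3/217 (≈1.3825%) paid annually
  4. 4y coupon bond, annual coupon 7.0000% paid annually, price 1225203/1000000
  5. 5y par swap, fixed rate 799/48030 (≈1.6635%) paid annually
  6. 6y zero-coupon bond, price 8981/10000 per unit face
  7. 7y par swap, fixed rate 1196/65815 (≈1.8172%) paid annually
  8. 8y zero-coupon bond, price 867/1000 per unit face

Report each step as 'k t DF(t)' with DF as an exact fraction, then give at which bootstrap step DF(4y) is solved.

step 1 [1y] swap r/1=13/4987: DF=(1 − 13/4987·(0))/(1+13/4987) = 4987/5000 ≈ 0.997400
step 2 [2y] bond c/1=3/80: DF=(41859/40000 − 3/80·(0.997400))/(1+3/80) = 4863/5000 ≈ 0.972600
step 3 [3y] swap r/1=3/217: DF=(1 − 3/217·(0.997400+0.972600))/(1+3/217) = 1919/2000 ≈ 0.959500
step 4 [4y] bond c/1=7/100: DF=(1225203/1000000 − 7/100·(0.997400+0.972600+0.959500))/(1+7/100) = 4767/5000 ≈ 0.953400
step 5 [5y] swap r/1=799/48030: DF=(1 − 799/48030·(0.997400+0.972600+0.959500+0.953400))/(1+799/48030) = 9201/10000 ≈ 0.920100
step 6 [6y] zero: DF = P = 8981/10000 ≈ 0.898100
step 7 [7y] swap r/1=1196/65815: DF=(1 − 1196/65815·(0.997400+0.972600+0.959500+0.953400+0.920100+0.898100))/(1+1196/65815) = 2201/2500 ≈ 0.880400
step 8 [8y] zero: DF = P = 867/1000 ≈ 0.867000

1 1 4987/5000
2 2 4863/5000
3 3 1919/2000
4 4 4767/5000
5 5 9201/10000
6 6 8981/10000
7 7 2201/2500
8 8 867/1000
DF(4y) is solved at step 4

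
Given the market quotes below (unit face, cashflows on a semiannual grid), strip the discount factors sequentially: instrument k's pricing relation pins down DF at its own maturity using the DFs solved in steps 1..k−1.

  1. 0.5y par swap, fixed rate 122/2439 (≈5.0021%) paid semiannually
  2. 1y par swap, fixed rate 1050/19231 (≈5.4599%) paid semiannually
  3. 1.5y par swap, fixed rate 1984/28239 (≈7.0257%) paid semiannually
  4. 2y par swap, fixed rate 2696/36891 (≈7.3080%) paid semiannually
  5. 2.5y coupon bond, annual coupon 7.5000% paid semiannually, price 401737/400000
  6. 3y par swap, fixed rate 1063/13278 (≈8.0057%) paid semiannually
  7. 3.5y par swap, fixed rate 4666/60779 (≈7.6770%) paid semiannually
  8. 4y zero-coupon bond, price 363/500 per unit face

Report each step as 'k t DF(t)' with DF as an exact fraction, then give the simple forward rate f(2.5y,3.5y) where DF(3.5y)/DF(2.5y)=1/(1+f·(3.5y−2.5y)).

1 1/2 2439/2500
2 1 379/400
3 3/2 563/625
4 2 2163/2500
5 5/2 8347/10000
6 3 3937/5000
7 7/2 7667/10000
8 4 363/500
f(2.5y,3.5y) = ((8347/10000)/(7667/10000) − 1)/(1) = 40/451 ≈ 8.8692%

step 1 [0.5y] swap r/2=61/2439: DF=(1 − 61/2439·(0))/(1+61/2439) = 2439/2500 ≈ 0.975600
step 2 [1y] swap r/2=525/19231: DF=(1 − 525/19231·(0.975600))/(1+525/19231) = 379/400 ≈ 0.947500
step 3 [1.5y] swap r/2=992/28239: DF=(1 − 992/28239·(0.975600+0.947500))/(1+992/28239) = 563/625 ≈ 0.900800
step 4 [2y] swap r/2=1348/36891: DF=(1 − 1348/36891·(0.975600+0.947500+0.900800))/(1+1348/36891) = 2163/2500 ≈ 0.865200
step 5 [2.5y] bond c/2=3/80: DF=(401737/400000 − 3/80·(0.975600+0.947500+0.900800+0.865200))/(1+3/80) = 8347/10000 ≈ 0.834700
step 6 [3y] swap r/2=1063/26556: DF=(1 − 1063/26556·(0.975600+0.947500+0.900800+0.865200+0.834700))/(1+1063/26556) = 3937/5000 ≈ 0.787400
step 7 [3.5y] swap r/2=2333/60779: DF=(1 − 2333/60779·(0.975600+0.947500+0.900800+0.865200+0.834700+0.787400))/(1+2333/60779) = 7667/10000 ≈ 0.766700
step 8 [4y] zero: DF = P = 363/500 ≈ 0.726000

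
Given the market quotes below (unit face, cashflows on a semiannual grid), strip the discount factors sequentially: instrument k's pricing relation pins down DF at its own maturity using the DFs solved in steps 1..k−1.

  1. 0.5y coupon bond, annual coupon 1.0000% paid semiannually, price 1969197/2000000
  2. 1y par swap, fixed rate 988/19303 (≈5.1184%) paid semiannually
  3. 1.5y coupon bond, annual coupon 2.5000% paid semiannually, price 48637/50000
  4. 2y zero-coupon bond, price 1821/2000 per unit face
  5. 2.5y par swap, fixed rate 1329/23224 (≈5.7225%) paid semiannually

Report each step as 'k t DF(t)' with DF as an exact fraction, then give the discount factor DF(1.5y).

1 1/2 9797/10000
2 1 4753/5000
3 3/2 9369/10000
4 2 1821/2000
5 5/2 8671/10000
DF(1.5y) = 9369/10000 ≈ 0.936900

step 1 [0.5y] bond c/2=1/200: DF=(1969197/2000000 − 1/200·(0))/(1+1/200) = 9797/10000 ≈ 0.979700
step 2 [1y] swap r/2=494/19303: DF=(1 − 494/19303·(0.979700))/(1+494/19303) = 4753/5000 ≈ 0.950600
step 3 [1.5y] bond c/2=1/80: DF=(48637/50000 − 1/80·(0.979700+0.950600))/(1+1/80) = 9369/10000 ≈ 0.936900
step 4 [2y] zero: DF = P = 1821/2000 ≈ 0.910500
step 5 [2.5y] swap r/2=1329/46448: DF=(1 − 1329/46448·(0.979700+0.950600+0.936900+0.910500))/(1+1329/46448) = 8671/10000 ≈ 0.867100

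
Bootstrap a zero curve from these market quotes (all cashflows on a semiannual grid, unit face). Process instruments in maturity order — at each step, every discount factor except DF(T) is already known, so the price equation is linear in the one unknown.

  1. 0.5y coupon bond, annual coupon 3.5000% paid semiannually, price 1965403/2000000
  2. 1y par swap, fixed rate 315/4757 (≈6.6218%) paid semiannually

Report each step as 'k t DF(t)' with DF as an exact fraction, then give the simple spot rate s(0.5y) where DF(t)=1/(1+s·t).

step 1 [0.5y] bond c/2=7/400: DF=(1965403/2000000 − 7/400·(0))/(1+7/400) = 4829/5000 ≈ 0.965800
step 2 [1y] swap r/2=315/9514: DF=(1 − 315/9514·(0.965800))/(1+315/9514) = 937/1000 ≈ 0.937000

1 1/2 4829/5000
2 1 937/1000
s(0.5y) = (1/(4829/5000) − 1)/(1/2) = 342/4829 ≈ 7.0822%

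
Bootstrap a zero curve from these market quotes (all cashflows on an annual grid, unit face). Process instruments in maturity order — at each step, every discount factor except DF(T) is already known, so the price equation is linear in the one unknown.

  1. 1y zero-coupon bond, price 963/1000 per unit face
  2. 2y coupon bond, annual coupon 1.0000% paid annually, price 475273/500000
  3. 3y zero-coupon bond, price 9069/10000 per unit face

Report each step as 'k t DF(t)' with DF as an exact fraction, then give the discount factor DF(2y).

step 1 [1y] zero: DF = P = 963/1000 ≈ 0.963000
step 2 [2y] bond c/1=1/100: DF=(475273/500000 − 1/100·(0.963000))/(1+1/100) = 2329/2500 ≈ 0.931600
step 3 [3y] zero: DF = P = 9069/10000 ≈ 0.906900

1 1 963/1000
2 2 2329/2500
3 3 9069/10000
DF(2y) = 2329/2500 ≈ 0.931600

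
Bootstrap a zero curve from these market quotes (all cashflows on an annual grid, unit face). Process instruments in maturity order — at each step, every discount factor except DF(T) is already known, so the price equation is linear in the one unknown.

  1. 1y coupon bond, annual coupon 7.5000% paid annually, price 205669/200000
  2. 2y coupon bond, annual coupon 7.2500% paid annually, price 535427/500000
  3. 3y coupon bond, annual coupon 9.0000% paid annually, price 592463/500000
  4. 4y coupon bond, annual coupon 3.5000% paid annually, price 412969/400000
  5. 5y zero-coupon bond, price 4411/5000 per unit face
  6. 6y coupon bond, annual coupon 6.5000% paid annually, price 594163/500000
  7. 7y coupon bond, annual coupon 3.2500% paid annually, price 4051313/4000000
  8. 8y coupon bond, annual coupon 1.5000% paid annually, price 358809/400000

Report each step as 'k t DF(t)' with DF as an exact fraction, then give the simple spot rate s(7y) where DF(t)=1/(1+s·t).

step 1 [1y] bond c/1=3/40: DF=(205669/200000 − 3/40·(0))/(1+3/40) = 4783/5000 ≈ 0.956600
step 2 [2y] bond c/1=29/400: DF=(535427/500000 − 29/400·(0.956600))/(1+29/400) = 4669/5000 ≈ 0.933800
step 3 [3y] bond c/1=9/100: DF=(592463/500000 − 9/100·(0.956600+0.933800))/(1+9/100) = 931/1000 ≈ 0.931000
step 4 [4y] bond c/1=7/200: DF=(412969/400000 − 7/200·(0.956600+0.933800+0.931000))/(1+7/200) = 9021/10000 ≈ 0.902100
step 5 [5y] zero: DF = P = 4411/5000 ≈ 0.882200
step 6 [6y] bond c/1=13/200: DF=(594163/500000 − 13/200·(0.956600+0.933800+0.931000+0.902100+0.882200))/(1+13/200) = 8347/10000 ≈ 0.834700
step 7 [7y] bond c/1=13/400: DF=(4051313/4000000 − 13/400·(0.956600+0.933800+0.931000+0.902100+0.882200+0.834700))/(1+13/400) = 8097/10000 ≈ 0.809700
step 8 [8y] bond c/1=3/200: DF=(358809/400000 − 3/200·(0.956600+0.933800+0.931000+0.902100+0.882200+0.834700+0.809700))/(1+3/200) = 3957/5000 ≈ 0.791400

1 1 4783/5000
2 2 4669/5000
3 3 931/1000
4 4 9021/10000
5 5 4411/5000
6 6 8347/10000
7 7 8097/10000
8 8 3957/5000
s(7y) = (1/(8097/10000) − 1)/(7) = 1903/56679 ≈ 3.3575%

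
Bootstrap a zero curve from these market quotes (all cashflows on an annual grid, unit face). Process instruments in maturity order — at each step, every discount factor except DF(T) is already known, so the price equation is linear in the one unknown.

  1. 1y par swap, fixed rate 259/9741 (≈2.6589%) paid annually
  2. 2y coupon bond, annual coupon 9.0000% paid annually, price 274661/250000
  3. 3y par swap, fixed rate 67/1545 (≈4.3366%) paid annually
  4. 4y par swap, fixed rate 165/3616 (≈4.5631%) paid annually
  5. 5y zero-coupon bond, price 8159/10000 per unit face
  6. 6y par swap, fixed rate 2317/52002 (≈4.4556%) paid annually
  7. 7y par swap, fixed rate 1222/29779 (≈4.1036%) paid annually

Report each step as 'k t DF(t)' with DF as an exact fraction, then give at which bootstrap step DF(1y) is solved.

1 1 9741/10000
2 2 371/400
3 3 4397/5000
4 4 167/200
5 5 8159/10000
6 6 7683/10000
7 7 1889/2500
DF(1y) is solved at step 1

step 1 [1y] swap r/1=259/9741: DF=(1 − 259/9741·(0))/(1+259/9741) = 9741/10000 ≈ 0.974100
step 2 [2y] bond c/1=9/100: DF=(274661/250000 − 9/100·(0.974100))/(1+9/100) = 371/400 ≈ 0.927500
step 3 [3y] swap r/1=67/1545: DF=(1 − 67/1545·(0.974100+0.927500))/(1+67/1545) = 4397/5000 ≈ 0.879400
step 4 [4y] swap r/1=165/3616: DF=(1 − 165/3616·(0.974100+0.927500+0.879400))/(1+165/3616) = 167/200 ≈ 0.835000
step 5 [5y] zero: DF = P = 8159/10000 ≈ 0.815900
step 6 [6y] swap r/1=2317/52002: DF=(1 − 2317/52002·(0.974100+0.927500+0.879400+0.835000+0.815900))/(1+2317/52002) = 7683/10000 ≈ 0.768300
step 7 [7y] swap r/1=1222/29779: DF=(1 − 1222/29779·(0.974100+0.927500+0.879400+0.835000+0.815900+0.768300))/(1+1222/29779) = 1889/2500 ≈ 0.755600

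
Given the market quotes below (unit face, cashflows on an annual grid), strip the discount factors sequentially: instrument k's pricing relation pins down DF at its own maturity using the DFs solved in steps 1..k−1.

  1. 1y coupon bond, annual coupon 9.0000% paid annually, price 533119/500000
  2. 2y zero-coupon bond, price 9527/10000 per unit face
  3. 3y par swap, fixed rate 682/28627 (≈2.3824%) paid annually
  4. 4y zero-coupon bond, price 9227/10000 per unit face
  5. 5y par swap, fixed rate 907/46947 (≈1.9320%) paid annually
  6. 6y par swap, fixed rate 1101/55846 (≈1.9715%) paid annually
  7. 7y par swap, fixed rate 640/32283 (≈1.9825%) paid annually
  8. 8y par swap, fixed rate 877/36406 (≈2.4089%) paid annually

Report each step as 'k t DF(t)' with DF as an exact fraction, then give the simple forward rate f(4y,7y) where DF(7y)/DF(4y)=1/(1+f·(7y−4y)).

step 1 [1y] bond c/1=9/100: DF=(533119/500000 − 9/100·(0))/(1+9/100) = 4891/5000 ≈ 0.978200
step 2 [2y] zero: DF = P = 9527/10000 ≈ 0.952700
step 3 [3y] swap r/1=682/28627: DF=(1 − 682/28627·(0.978200+0.952700))/(1+682/28627) = 4659/5000 ≈ 0.931800
step 4 [4y] zero: DF = P = 9227/10000 ≈ 0.922700
step 5 [5y] swap r/1=907/46947: DF=(1 − 907/46947·(0.978200+0.952700+0.931800+0.922700))/(1+907/46947) = 9093/10000 ≈ 0.909300
step 6 [6y] swap r/1=1101/55846: DF=(1 − 1101/55846·(0.978200+0.952700+0.931800+0.922700+0.909300))/(1+1101/55846) = 8899/10000 ≈ 0.889900
step 7 [7y] swap r/1=640/32283: DF=(1 − 640/32283·(0.978200+0.952700+0.931800+0.922700+0.909300+0.889900))/(1+640/32283) = 109/125 ≈ 0.872000
step 8 [8y] swap r/1=877/36406: DF=(1 − 877/36406·(0.978200+0.952700+0.931800+0.922700+0.909300+0.889900+0.872000))/(1+877/36406) = 4123/5000 ≈ 0.824600

1 1 4891/5000
2 2 9527/10000
3 3 4659/5000
4 4 9227/10000
5 5 9093/10000
6 6 8899/10000
7 7 109/125
8 8 4123/5000
f(4y,7y) = ((9227/10000)/(109/125) − 1)/(3) = 169/8720 ≈ 1.9381%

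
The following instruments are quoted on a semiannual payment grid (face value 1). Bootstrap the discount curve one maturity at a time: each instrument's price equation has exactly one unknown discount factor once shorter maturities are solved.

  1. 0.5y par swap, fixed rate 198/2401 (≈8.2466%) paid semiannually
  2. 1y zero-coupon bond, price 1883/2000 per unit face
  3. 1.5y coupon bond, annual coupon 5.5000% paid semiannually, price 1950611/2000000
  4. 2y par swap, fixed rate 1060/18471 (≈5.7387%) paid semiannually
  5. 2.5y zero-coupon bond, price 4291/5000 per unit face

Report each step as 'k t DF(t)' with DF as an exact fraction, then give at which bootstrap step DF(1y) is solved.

step 1 [0.5y] swap r/2=99/2401: DF=(1 − 99/2401·(0))/(1+99/2401) = 2401/2500 ≈ 0.960400
step 2 [1y] zero: DF = P = 1883/2000 ≈ 0.941500
step 3 [1.5y] bond c/2=11/400: DF=(1950611/2000000 − 11/400·(0.960400+0.941500))/(1+11/400) = 8983/10000 ≈ 0.898300
step 4 [2y] swap r/2=530/18471: DF=(1 − 530/18471·(0.960400+0.941500+0.898300))/(1+530/18471) = 447/500 ≈ 0.894000
step 5 [2.5y] zero: DF = P = 4291/5000 ≈ 0.858200

1 1/2 2401/2500
2 1 1883/2000
3 3/2 8983/10000
4 2 447/500
5 5/2 4291/5000
DF(1y) is solved at step 2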